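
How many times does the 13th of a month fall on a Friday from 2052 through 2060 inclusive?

15

Friday-the-13ths by year:
2052: Sep, Dec
2053: Jun
2054: Feb, Mar, Nov
2055: Aug
2056: Oct
2057: Apr, Jul
2058: Sep, Dec
2059: Jun
2060: Feb, Aug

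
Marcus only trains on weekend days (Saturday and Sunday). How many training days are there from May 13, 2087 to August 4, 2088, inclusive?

128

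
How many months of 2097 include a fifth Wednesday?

A month has five Wednesdays exactly when Wednesday falls within its first (length − 28) days.
Jan: 31 days, starts Tue → 5 of Tue, Wed, Thu ✓
Feb: 28 days, starts Fri → 5 of (none)
Mar: 31 days, starts Fri → 5 of Fri, Sat, Sun
Apr: 30 days, starts Mon → 5 of Mon, Tue
May: 31 days, starts Wed → 5 of Wed, Thu, Fri ✓
Jun: 30 days, starts Sat → 5 of Sat, Sun
Jul: 31 days, starts Mon → 5 of Mon, Tue, Wed ✓
Aug: 31 days, starts Thu → 5 of Thu, Fri, Sat
Sep: 30 days, starts Sun → 5 of Sun, Mon
Oct: 31 days, starts Tue → 5 of Tue, Wed, Thu ✓
Nov: 30 days, starts Fri → 5 of Fri, Sat
Dec: 31 days, starts Sun → 5 of Sun, Mon, Tue
Months with five Wednesdays: Jan, May, Jul, Oct.

4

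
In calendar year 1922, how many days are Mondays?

52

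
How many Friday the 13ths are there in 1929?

2

The 13th falls on a Friday when the month's 13th has weekday Fri.
Jan 13 is Sun; Feb 13 is Wed; Mar 13 is Wed; Apr 13 is Sat; May 13 is Mon; Jun 13 is Thu; Jul 13 is Sat; Aug 13 is Tue; Sep 13 is Fri ✓; Oct 13 is Sun; Nov 13 is Wed; Dec 13 is Fri ✓.
Friday the 13ths: Sep, Dec.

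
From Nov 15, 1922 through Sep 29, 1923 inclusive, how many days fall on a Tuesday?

Nov 15, 1922 is a Wednesday.
The range spans 319 days (inclusive of both endpoints).
319 = 7 × 45 + 4, so there are 45 full weeks plus 4 extra days.
Each full week contributes one Tuesday: 45 so far.
The 4 extra days are Wed, Thu, Fri, Sat — none qualify.
Total: 45 + 0 = 45.

45 Tuesdays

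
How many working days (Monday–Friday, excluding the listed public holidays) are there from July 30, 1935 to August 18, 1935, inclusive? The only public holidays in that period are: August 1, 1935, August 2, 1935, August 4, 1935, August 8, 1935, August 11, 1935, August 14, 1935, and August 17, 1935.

July 30, 1935 is a Tuesday.
That's 20 days from start to end, counting both.
20 = 7 × 2 + 6, so there are 2 full weeks plus 6 extra days.
Each full week contributes 5 weekdays (Mon–Fri): 2 × 5 = 10.
The 6 extra days are Tuesday, Wednesday, Thursday, Friday, Saturday, Sunday — 4 of them qualify.
Total: 10 + 4 = 14.
Holidays: August 1, 1935 (Thu); August 2, 1935 (Fri); August 4, 1935 (Sun); August 8, 1935 (Thu); August 11, 1935 (Sun); August 14, 1935 (Wed); August 17, 1935 (Sat).
4 of the 7 holidays fall on weekdays; the rest are weekends and were already excluded.
Business days: 14 − 4 = 10.

10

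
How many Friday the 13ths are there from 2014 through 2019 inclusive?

11

Friday-the-13ths by year:
2014: Jun
2015: Feb, Mar, Nov
2016: May
2017: Jan, Oct
2018: Apr, Jul
2019: Sep, Dec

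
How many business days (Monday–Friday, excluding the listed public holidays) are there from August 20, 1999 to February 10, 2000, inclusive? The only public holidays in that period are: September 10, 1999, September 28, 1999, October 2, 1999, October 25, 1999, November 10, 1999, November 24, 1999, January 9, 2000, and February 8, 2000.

August 20, 1999 is a Friday.
The range spans 175 days (inclusive of both endpoints).
175 = 7 × 25, so the span is exactly 25 full weeks.
Each full week contributes 5 weekdays (Mon–Fri): 25 × 5 = 125.
Total: 125.
Holidays: September 10, 1999 (Fri); September 28, 1999 (Tue); October 2, 1999 (Sat); October 25, 1999 (Mon); November 10, 1999 (Wed); November 24, 1999 (Wed); January 9, 2000 (Sun); February 8, 2000 (Tue).
6 of the 8 holidays fall on weekdays; the rest are weekends and were already excluded.
Business days: 125 − 6 = 119.

119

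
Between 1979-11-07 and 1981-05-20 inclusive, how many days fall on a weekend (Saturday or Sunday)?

160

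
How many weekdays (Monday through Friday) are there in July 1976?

22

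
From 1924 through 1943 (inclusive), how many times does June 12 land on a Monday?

Day of week of June 12 in each year:
1924: Thu, 1925: Fri, 1926: Sat, 1927: Sun, 1928: Tue, 1929: Wed, 1930: Thu, 1931: Fri, 1932: Sun, 1933: Mon ✓, 1934: Tue, 1935: Wed, 1936: Fri, 1937: Sat, 1938: Sun, 1939: Mon ✓, 1940: Wed, 1941: Thu, 1942: Fri, 1943: Sat
Mondays: 1933, 1939.

2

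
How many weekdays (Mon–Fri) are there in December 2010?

23

December 1, 2010 is a Wednesday.
That's 31 days from start to end, counting both.
31 = 7 × 4 + 3, so there are 4 full weeks plus 3 extra days.
Each full week contributes 5 weekdays (Mon–Fri): 4 × 5 = 20.
The 3 extra days are Wednesday, Thursday, Friday — 3 of them qualify.
Total: 20 + 3 = 23.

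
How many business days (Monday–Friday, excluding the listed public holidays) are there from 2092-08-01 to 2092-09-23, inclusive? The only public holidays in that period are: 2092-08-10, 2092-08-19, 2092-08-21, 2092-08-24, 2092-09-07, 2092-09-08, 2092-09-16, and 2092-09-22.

33

2092-08-01 is a Friday.
The range spans 54 days (inclusive of both endpoints).
54 = 7 × 7 + 5, so there are 7 full weeks plus 5 extra days.
Each full week contributes 5 weekdays (Mon–Fri): 7 × 5 = 35.
The 5 extra days are Fri, Sat, Sun, Mon, Tue — 3 of them qualify.
Total: 35 + 3 = 38.
Holidays: 2092-08-10 (Sun); 2092-08-19 (Tue); 2092-08-21 (Thu); 2092-08-24 (Sun); 2092-09-07 (Sun); 2092-09-08 (Mon); 2092-09-16 (Tue); 2092-09-22 (Mon).
5 of the 8 holidays fall on weekdays; the rest are weekends and were already excluded.
Business days: 38 − 5 = 33.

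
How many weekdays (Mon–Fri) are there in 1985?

1985-01-01 is a Tuesday.
From 1985-01-01 to 1985-12-31 is 365 days inclusive.
365 = 7 × 52 + 1, so there are 52 full weeks plus 1 extra day.
Each full week contributes 5 weekdays (Mon–Fri): 52 × 5 = 260.
The 1 extra day is Tue — 1 of them qualifies.
Total: 260 + 1 = 261.

261 weekdays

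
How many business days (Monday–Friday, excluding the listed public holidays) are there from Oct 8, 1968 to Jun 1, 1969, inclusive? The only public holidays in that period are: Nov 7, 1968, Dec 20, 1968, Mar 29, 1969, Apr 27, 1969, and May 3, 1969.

Oct 8, 1968 is a Tuesday.
The range spans 237 days (inclusive of both endpoints).
237 = 7 × 33 + 6, so there are 33 full weeks plus 6 extra days.
Each full week contributes 5 weekdays (Mon–Fri): 33 × 5 = 165.
The 6 extra days are Tue, Wed, Thu, Fri, Sat, Sun — 4 of them qualify.
Total: 165 + 4 = 169.
Holidays: Nov 7, 1968 (Thu); Dec 20, 1968 (Fri); Mar 29, 1969 (Sat); Apr 27, 1969 (Sun); May 3, 1969 (Sat).
2 of the 5 holidays fall on weekdays; the rest are weekends and were already excluded.
Business days: 169 − 2 = 167.

167 business days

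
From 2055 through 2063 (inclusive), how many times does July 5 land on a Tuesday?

1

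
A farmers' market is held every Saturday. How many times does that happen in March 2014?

Mar 1, 2014 is a Saturday.
The range spans 31 days (inclusive of both endpoints).
31 = 7 × 4 + 3, so there are 4 full weeks plus 3 extra days.
Each full week contributes one Saturday: 4 so far.
The 3 extra days are Saturday, Sunday, Monday — 1 of them qualifies.
Total: 4 + 1 = 5.

5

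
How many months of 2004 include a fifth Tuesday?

4

A month has five Tuesdays exactly when Tuesday falls within its first (length − 28) days.
Jan: 31 days, starts Thu → 5 of Thu, Fri, Sat
Feb: 29 days, starts Sun → 5 of Sun
Mar: 31 days, starts Mon → 5 of Mon, Tue, Wed ✓
Apr: 30 days, starts Thu → 5 of Thu, Fri
May: 31 days, starts Sat → 5 of Sat, Sun, Mon
Jun: 30 days, starts Tue → 5 of Tue, Wed ✓
Jul: 31 days, starts Thu → 5 of Thu, Fri, Sat
Aug: 31 days, starts Sun → 5 of Sun, Mon, Tue ✓
Sep: 30 days, starts Wed → 5 of Wed, Thu
Oct: 31 days, starts Fri → 5 of Fri, Sat, Sun
Nov: 30 days, starts Mon → 5 of Mon, Tue ✓
Dec: 31 days, starts Wed → 5 of Wed, Thu, Fri
Months with five Tuesdays: Mar, Jun, Aug, Nov.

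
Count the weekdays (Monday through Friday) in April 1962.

21

Apr 1, 1962 is a Sunday.
From Apr 1, 1962 to Apr 30, 1962 is 30 days inclusive.
30 = 7 × 4 + 2, so there are 4 full weeks plus 2 extra days.
Each full week contributes 5 weekdays (Mon–Fri): 4 × 5 = 20.
The 2 extra days are Sun, Mon — 1 of them qualifies.
Total: 20 + 1 = 21.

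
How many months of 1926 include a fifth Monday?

4

A month has five Mondays exactly when Monday falls within its first (length − 28) days.
Jan: 31 days, starts Fri → 5 of Fri, Sat, Sun
Feb: 28 days, starts Mon → 5 of (none)
Mar: 31 days, starts Mon → 5 of Mon, Tue, Wed ✓
Apr: 30 days, starts Thu → 5 of Thu, Fri
May: 31 days, starts Sat → 5 of Sat, Sun, Mon ✓
Jun: 30 days, starts Tue → 5 of Tue, Wed
Jul: 31 days, starts Thu → 5 of Thu, Fri, Sat
Aug: 31 days, starts Sun → 5 of Sun, Mon, Tue ✓
Sep: 30 days, starts Wed → 5 of Wed, Thu
Oct: 31 days, starts Fri → 5 of Fri, Sat, Sun
Nov: 30 days, starts Mon → 5 of Mon, Tue ✓
Dec: 31 days, starts Wed → 5 of Wed, Thu, Fri
Months with five Mondays: Mar, May, Aug, Nov.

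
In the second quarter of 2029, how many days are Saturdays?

13

April 1, 2029 is a Sunday.
That's 91 days from start to end, counting both.
91 = 7 × 13, so the span is exactly 13 full weeks.
Each full week contributes one Saturday: 13 so far.
Total: 13.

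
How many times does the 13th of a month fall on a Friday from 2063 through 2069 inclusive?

13

Friday-the-13ths by year:
2063: Apr, Jul
2064: Jun
2065: Feb, Mar, Nov
2066: Aug
2067: May
2068: Jan, Apr, Jul
2069: Sep, Dec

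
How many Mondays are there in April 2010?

4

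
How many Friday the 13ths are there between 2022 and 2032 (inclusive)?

Friday-the-13ths by year:
2022: May
2023: Jan, Oct
2024: Sep, Dec
2025: Jun
2026: Feb, Mar, Nov
2027: Aug
2028: Oct
2029: Apr, Jul
2030: Sep, Dec
2031: Jun
2032: Feb, Aug

18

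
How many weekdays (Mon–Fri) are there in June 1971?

22

Jun 1, 1971 is a Tuesday.
That's 30 days from start to end, counting both.
30 = 7 × 4 + 2, so there are 4 full weeks plus 2 extra days.
Each full week contributes 5 weekdays (Mon–Fri): 4 × 5 = 20.
The 2 extra days are Tue, Wed — 2 of them qualify.
Total: 20 + 2 = 22.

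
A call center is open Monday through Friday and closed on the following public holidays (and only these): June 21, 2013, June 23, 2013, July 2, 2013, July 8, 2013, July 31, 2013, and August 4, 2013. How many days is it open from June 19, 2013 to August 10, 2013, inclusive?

34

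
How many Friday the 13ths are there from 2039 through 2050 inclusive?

21

Friday-the-13ths by year:
2039: May
2040: Jan, Apr, Jul
2041: Sep, Dec
2042: Jun
2043: Feb, Mar, Nov
2044: May
2045: Jan, Oct
2046: Apr, Jul
2047: Sep, Dec
2048: Mar, Nov
2049: Aug
2050: May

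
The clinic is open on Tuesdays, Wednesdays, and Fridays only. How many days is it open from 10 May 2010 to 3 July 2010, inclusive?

10 May 2010 is a Monday.
The range spans 55 days (inclusive of both endpoints).
55 = 7 × 7 + 6, so there are 7 full weeks plus 6 extra days.
Each full week contributes 3 days from the set (Tue, Wed, Fri): 7 × 3 = 21.
The 6 extra days are Monday, Tuesday, Wednesday, Thursday, Friday, Saturday — 3 of them qualify.
Total: 21 + 3 = 24.

24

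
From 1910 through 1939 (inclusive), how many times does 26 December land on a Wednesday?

4

Day of week of December 26 in each year:
1910: Mon, 1911: Tue, 1912: Thu, 1913: Fri, 1914: Sat, 1915: Sun, 1916: Tue, 1917: Wed ✓, 1918: Thu, 1919: Fri, 1920: Sun, 1921: Mon, 1922: Tue, 1923: Wed ✓, 1924: Fri, 1925: Sat, 1926: Sun, 1927: Mon, 1928: Wed ✓, 1929: Thu, 1930: Fri, 1931: Sat, 1932: Mon, 1933: Tue, 1934: Wed ✓, 1935: Thu, 1936: Sat, 1937: Sun, 1938: Mon, 1939: Tue
Wednesdays: 1917, 1923, 1928, 1934.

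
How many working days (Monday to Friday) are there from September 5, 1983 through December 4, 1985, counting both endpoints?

588 weekdays

September 5, 1983 is a Monday.
That's 822 days from start to end, counting both.
822 = 7 × 117 + 3, so there are 117 full weeks plus 3 extra days.
Each full week contributes 5 weekdays (Mon–Fri): 117 × 5 = 585.
The 3 extra days are Monday, Tuesday, Wednesday — 3 of them qualify.
Total: 585 + 3 = 588.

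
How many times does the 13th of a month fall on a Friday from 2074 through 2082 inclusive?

Friday-the-13ths by year:
2074: Apr, Jul
2075: Sep, Dec
2076: Mar, Nov
2077: Aug
2078: May
2079: Jan, Oct
2080: Sep, Dec
2081: Jun
2082: Feb, Mar, Nov

16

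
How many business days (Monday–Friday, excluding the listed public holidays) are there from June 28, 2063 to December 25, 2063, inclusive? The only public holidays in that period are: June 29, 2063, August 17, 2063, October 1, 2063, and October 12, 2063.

June 28, 2063 is a Thursday.
From June 28, 2063 to December 25, 2063 is 181 days inclusive.
181 = 7 × 25 + 6, so there are 25 full weeks plus 6 extra days.
Each full week contributes 5 weekdays (Mon–Fri): 25 × 5 = 125.
The 6 extra days are Thursday, Friday, Saturday, Sunday, Monday, Tuesday — 4 of them qualify.
Total: 125 + 4 = 129.
Holidays: June 29, 2063 (Fri); August 17, 2063 (Fri); October 1, 2063 (Mon); October 12, 2063 (Fri).
All 4 holidays fall on weekdays, so subtract 4.
Business days: 129 − 4 = 125.

125 business days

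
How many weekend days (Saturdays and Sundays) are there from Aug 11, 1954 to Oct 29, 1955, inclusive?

Aug 11, 1954 is a Wednesday.
That's 445 days from start to end, counting both.
445 = 7 × 63 + 4, so there are 63 full weeks plus 4 extra days.
Each full week contributes 2 weekend days (Sat, Sun): 63 × 2 = 126.
The 4 extra days are Wednesday, Thursday, Friday, Saturday — 1 of them qualifies.
Total: 126 + 1 = 127.

127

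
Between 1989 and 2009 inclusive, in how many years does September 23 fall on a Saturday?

Day of week of September 23 in each year:
1989: Sat ✓, 1990: Sun, 1991: Mon, 1992: Wed, 1993: Thu, 1994: Fri, 1995: Sat ✓, 1996: Mon, 1997: Tue, 1998: Wed, 1999: Thu, 2000: Sat ✓, 2001: Sun, 2002: Mon, 2003: Tue, 2004: Thu, 2005: Fri, 2006: Sat ✓, 2007: Sun, 2008: Tue, 2009: Wed
Saturdays: 1989, 1995, 2000, 2006.

4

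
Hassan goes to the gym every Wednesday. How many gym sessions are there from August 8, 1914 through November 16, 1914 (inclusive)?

14 Wednesdays

August 8, 1914 is a Saturday.
That's 101 days from start to end, counting both.
101 = 7 × 14 + 3, so there are 14 full weeks plus 3 extra days.
Each full week contributes one Wednesday: 14 so far.
The 3 extra days are Sat, Sun, Mon — none qualify.
Total: 14 + 0 = 14.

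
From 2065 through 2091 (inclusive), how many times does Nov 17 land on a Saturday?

4

Day of week of November 17 in each year:
2065: Tue, 2066: Wed, 2067: Thu, 2068: Sat ✓, 2069: Sun, 2070: Mon, 2071: Tue, 2072: Thu, 2073: Fri, 2074: Sat ✓, 2075: Sun, 2076: Tue, 2077: Wed, 2078: Thu, 2079: Fri, 2080: Sun, 2081: Mon, 2082: Tue, 2083: Wed, 2084: Fri, 2085: Sat ✓, 2086: Sun, 2087: Mon, 2088: Wed, 2089: Thu, 2090: Fri, 2091: Sat ✓
Saturdays: 2068, 2074, 2085, 2091.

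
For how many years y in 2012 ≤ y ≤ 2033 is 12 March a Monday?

Day of week of March 12 in each year:
2012: Mon ✓, 2013: Tue, 2014: Wed, 2015: Thu, 2016: Sat, 2017: Sun, 2018: Mon ✓, 2019: Tue, 2020: Thu, 2021: Fri, 2022: Sat, 2023: Sun, 2024: Tue, 2025: Wed, 2026: Thu, 2027: Fri, 2028: Sun, 2029: Mon ✓, 2030: Tue, 2031: Wed, 2032: Fri, 2033: Sat
Mondays: 2012, 2018, 2029.

3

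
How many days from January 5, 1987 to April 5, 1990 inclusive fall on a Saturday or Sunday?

January 5, 1987 is a Monday.
The range spans 1187 days (inclusive of both endpoints).
1187 = 7 × 169 + 4, so there are 169 full weeks plus 4 extra days.
Each full week contributes 2 days from the set (Sat, Sun): 169 × 2 = 338.
The 4 extra days are Mon, Tue, Wed, Thu — none qualify.
Total: 338 + 0 = 338.

338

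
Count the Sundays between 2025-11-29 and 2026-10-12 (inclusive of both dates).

46 Sundays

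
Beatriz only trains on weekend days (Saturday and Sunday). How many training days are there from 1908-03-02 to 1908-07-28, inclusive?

42

1908-03-02 is a Monday.
The range spans 149 days (inclusive of both endpoints).
149 = 7 × 21 + 2, so there are 21 full weeks plus 2 extra days.
Each full week contributes 2 weekend days (Sat, Sun): 21 × 2 = 42.
The 2 extra days are Mon, Tue — none qualify.
Total: 42 + 0 = 42.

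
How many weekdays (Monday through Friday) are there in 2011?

Jan 1, 2011 is a Saturday.
The range spans 365 days (inclusive of both endpoints).
365 = 7 × 52 + 1, so there are 52 full weeks plus 1 extra day.
Each full week contributes 5 weekdays (Mon–Fri): 52 × 5 = 260.
The 1 extra day is Saturday — none qualify.
Total: 260 + 0 = 260.

260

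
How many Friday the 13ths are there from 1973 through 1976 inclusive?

7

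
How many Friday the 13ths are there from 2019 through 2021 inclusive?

Friday-the-13ths by year:
2019: Sep, Dec
2020: Mar, Nov
2021: Aug

5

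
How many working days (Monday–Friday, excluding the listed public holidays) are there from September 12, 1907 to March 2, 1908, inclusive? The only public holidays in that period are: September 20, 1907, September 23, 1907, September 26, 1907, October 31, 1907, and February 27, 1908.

September 12, 1907 is a Thursday.
From September 12, 1907 to March 2, 1908 is 173 days inclusive.
173 = 7 × 24 + 5, so there are 24 full weeks plus 5 extra days.
Each full week contributes 5 weekdays (Mon–Fri): 24 × 5 = 120.
The 5 extra days are Thursday, Friday, Saturday, Sunday, Monday — 3 of them qualify.
Total: 120 + 3 = 123.
Holidays: September 20, 1907 (Fri); September 23, 1907 (Mon); September 26, 1907 (Thu); October 31, 1907 (Thu); February 27, 1908 (Thu).
All 5 holidays fall on weekdays, so subtract 5.
Business days: 123 − 5 = 118.

118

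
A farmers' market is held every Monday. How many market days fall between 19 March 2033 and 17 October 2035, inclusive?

19 March 2033 is a Saturday.
The range spans 943 days (inclusive of both endpoints).
943 = 7 × 134 + 5, so there are 134 full weeks plus 5 extra days.
Each full week contributes one Monday: 134 so far.
The 5 extra days are Saturday, Sunday, Monday, Tuesday, Wednesday — 1 of them qualifies.
Total: 134 + 1 = 135.

135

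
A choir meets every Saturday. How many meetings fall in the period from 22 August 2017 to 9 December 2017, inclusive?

22 August 2017 is a Tuesday.
The range spans 110 days (inclusive of both endpoints).
110 = 7 × 15 + 5, so there are 15 full weeks plus 5 extra days.
Each full week contributes one Saturday: 15 so far.
The 5 extra days are Tuesday, Wednesday, Thursday, Friday, Saturday — 1 of them qualifies.
Total: 15 + 1 = 16.

16 Saturdays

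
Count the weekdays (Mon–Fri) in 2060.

262

2060-01-01 is a Thursday.
From 2060-01-01 to 2060-12-31 is 366 days inclusive.
366 = 7 × 52 + 2, so there are 52 full weeks plus 2 extra days.
Each full week contributes 5 weekdays (Mon–Fri): 52 × 5 = 260.
The 2 extra days are Thursday, Friday — 2 of them qualify.
Total: 260 + 2 = 262.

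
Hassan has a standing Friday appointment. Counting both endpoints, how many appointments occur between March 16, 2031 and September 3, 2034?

March 16, 2031 is a Sunday.
The range spans 1268 days (inclusive of both endpoints).
1268 = 7 × 181 + 1, so there are 181 full weeks plus 1 extra day.
Each full week contributes one Friday: 181 so far.
The 1 extra day is Sun — none qualify.
Total: 181 + 0 = 181.

181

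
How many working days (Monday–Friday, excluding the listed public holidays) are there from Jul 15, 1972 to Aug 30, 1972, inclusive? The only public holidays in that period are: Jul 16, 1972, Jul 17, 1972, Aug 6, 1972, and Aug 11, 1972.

Jul 15, 1972 is a Saturday.
That's 47 days from start to end, counting both.
47 = 7 × 6 + 5, so there are 6 full weeks plus 5 extra days.
Each full week contributes 5 weekdays (Mon–Fri): 6 × 5 = 30.
The 5 extra days are Saturday, Sunday, Monday, Tuesday, Wednesday — 3 of them qualify.
Total: 30 + 3 = 33.
Holidays: Jul 16, 1972 (Sun); Jul 17, 1972 (Mon); Aug 6, 1972 (Sun); Aug 11, 1972 (Fri).
2 of the 4 holidays fall on weekdays; the rest are weekends and were already excluded.
Business days: 33 − 2 = 31.

31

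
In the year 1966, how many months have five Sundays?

4

A month has five Sundays exactly when Sunday falls within its first (length − 28) days.
Jan: 31 days, starts Sat → 5 of Sat, Sun, Mon ✓
Feb: 28 days, starts Tue → 5 of (none)
Mar: 31 days, starts Tue → 5 of Tue, Wed, Thu
Apr: 30 days, starts Fri → 5 of Fri, Sat
May: 31 days, starts Sun → 5 of Sun, Mon, Tue ✓
Jun: 30 days, starts Wed → 5 of Wed, Thu
Jul: 31 days, starts Fri → 5 of Fri, Sat, Sun ✓
Aug: 31 days, starts Mon → 5 of Mon, Tue, Wed
Sep: 30 days, starts Thu → 5 of Thu, Fri
Oct: 31 days, starts Sat → 5 of Sat, Sun, Mon ✓
Nov: 30 days, starts Tue → 5 of Tue, Wed
Dec: 31 days, starts Thu → 5 of Thu, Fri, Sat
Months with five Sundays: Jan, May, Jul, Oct.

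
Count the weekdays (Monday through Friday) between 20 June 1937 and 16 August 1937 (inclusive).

41 weekdays

20 June 1937 is a Sunday.
The range spans 58 days (inclusive of both endpoints).
58 = 7 × 8 + 2, so there are 8 full weeks plus 2 extra days.
Each full week contributes 5 weekdays (Mon–Fri): 8 × 5 = 40.
The 2 extra days are Sun, Mon — 1 of them qualifies.
Total: 40 + 1 = 41.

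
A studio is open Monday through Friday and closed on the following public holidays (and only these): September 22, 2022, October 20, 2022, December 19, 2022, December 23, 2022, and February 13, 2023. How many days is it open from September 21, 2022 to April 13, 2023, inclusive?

142

September 21, 2022 is a Wednesday.
From September 21, 2022 to April 13, 2023 is 205 days inclusive.
205 = 7 × 29 + 2, so there are 29 full weeks plus 2 extra days.
Each full week contributes 5 weekdays (Mon–Fri): 29 × 5 = 145.
The 2 extra days are Wed, Thu — 2 of them qualify.
Total: 145 + 2 = 147.
Holidays: September 22, 2022 (Thu); October 20, 2022 (Thu); December 19, 2022 (Mon); December 23, 2022 (Fri); February 13, 2023 (Mon).
All 5 holidays fall on weekdays, so subtract 5.
Business days: 147 − 5 = 142.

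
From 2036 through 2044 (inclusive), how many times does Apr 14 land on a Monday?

Day of week of April 14 in each year:
2036: Mon ✓, 2037: Tue, 2038: Wed, 2039: Thu, 2040: Sat, 2041: Sun, 2042: Mon ✓, 2043: Tue, 2044: Thu
Mondays: 2036, 2042.

2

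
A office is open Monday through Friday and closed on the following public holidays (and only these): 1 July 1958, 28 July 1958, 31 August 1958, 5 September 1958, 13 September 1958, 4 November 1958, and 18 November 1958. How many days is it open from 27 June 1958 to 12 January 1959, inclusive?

137 business days

27 June 1958 is a Friday.
From 27 June 1958 to 12 January 1959 is 200 days inclusive.
200 = 7 × 28 + 4, so there are 28 full weeks plus 4 extra days.
Each full week contributes 5 weekdays (Mon–Fri): 28 × 5 = 140.
The 4 extra days are Friday, Saturday, Sunday, Monday — 2 of them qualify.
Total: 140 + 2 = 142.
Holidays: 1 July 1958 (Tue); 28 July 1958 (Mon); 31 August 1958 (Sun); 5 September 1958 (Fri); 13 September 1958 (Sat); 4 November 1958 (Tue); 18 November 1958 (Tue).
5 of the 7 holidays fall on weekdays; the rest are weekends and were already excluded.
Business days: 142 − 5 = 137.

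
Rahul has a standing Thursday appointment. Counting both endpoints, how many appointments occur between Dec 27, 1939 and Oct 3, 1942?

145

Dec 27, 1939 is a Wednesday.
That's 1012 days from start to end, counting both.
1012 = 7 × 144 + 4, so there are 144 full weeks plus 4 extra days.
Each full week contributes one Thursday: 144 so far.
The 4 extra days are Wednesday, Thursday, Friday, Saturday — 1 of them qualifies.
Total: 144 + 1 = 145.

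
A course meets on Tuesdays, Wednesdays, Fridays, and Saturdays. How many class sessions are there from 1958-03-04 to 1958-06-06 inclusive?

1958-03-04 is a Tuesday.
From 1958-03-04 to 1958-06-06 is 95 days inclusive.
95 = 7 × 13 + 4, so there are 13 full weeks plus 4 extra days.
Each full week contributes 4 days from the set (Tue, Wed, Fri, Sat): 13 × 4 = 52.
The 4 extra days are Tue, Wed, Thu, Fri — 3 of them qualify.
Total: 52 + 3 = 55.

55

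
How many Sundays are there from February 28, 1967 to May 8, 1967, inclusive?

February 28, 1967 is a Tuesday.
That's 70 days from start to end, counting both.
70 = 7 × 10, so the span is exactly 10 full weeks.
Each full week contributes one Sunday: 10 so far.

10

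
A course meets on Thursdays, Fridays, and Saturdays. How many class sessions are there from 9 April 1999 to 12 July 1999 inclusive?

41

9 April 1999 is a Friday.
The range spans 95 days (inclusive of both endpoints).
95 = 7 × 13 + 4, so there are 13 full weeks plus 4 extra days.
Each full week contributes 3 days from the set (Thu, Fri, Sat): 13 × 3 = 39.
The 4 extra days are Fri, Sat, Sun, Mon — 2 of them qualify.
Total: 39 + 2 = 41.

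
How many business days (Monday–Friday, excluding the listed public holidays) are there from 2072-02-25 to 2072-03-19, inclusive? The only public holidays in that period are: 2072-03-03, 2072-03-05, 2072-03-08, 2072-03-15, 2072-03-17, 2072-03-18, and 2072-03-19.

12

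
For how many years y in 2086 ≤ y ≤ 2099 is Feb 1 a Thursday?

1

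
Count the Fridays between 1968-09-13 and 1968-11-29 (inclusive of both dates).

12

1968-09-13 is a Friday.
The range spans 78 days (inclusive of both endpoints).
78 = 7 × 11 + 1, so there are 11 full weeks plus 1 extra day.
Each full week contributes one Friday: 11 so far.
The 1 extra day is Friday — 1 of them qualifies.
Total: 11 + 1 = 12.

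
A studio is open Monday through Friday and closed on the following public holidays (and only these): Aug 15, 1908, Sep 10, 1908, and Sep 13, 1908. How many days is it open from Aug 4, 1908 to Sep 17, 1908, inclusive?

32 working days

Aug 4, 1908 is a Tuesday.
From Aug 4, 1908 to Sep 17, 1908 is 45 days inclusive.
45 = 7 × 6 + 3, so there are 6 full weeks plus 3 extra days.
Each full week contributes 5 weekdays (Mon–Fri): 6 × 5 = 30.
The 3 extra days are Tue, Wed, Thu — 3 of them qualify.
Total: 30 + 3 = 33.
Holidays: Aug 15, 1908 (Sat); Sep 10, 1908 (Thu); Sep 13, 1908 (Sun).
1 of the 3 holidays fall on weekdays; the rest are weekends and were already excluded.
Business days: 33 − 1 = 32.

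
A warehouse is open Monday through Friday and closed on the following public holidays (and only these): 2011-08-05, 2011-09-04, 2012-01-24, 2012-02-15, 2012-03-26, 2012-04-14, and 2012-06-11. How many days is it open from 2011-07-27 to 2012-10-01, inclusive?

2011-07-27 is a Wednesday.
The range spans 433 days (inclusive of both endpoints).
433 = 7 × 61 + 6, so there are 61 full weeks plus 6 extra days.
Each full week contributes 5 weekdays (Mon–Fri): 61 × 5 = 305.
The 6 extra days are Wed, Thu, Fri, Sat, Sun, Mon — 4 of them qualify.
Total: 305 + 4 = 309.
Holidays: 2011-08-05 (Fri); 2011-09-04 (Sun); 2012-01-24 (Tue); 2012-02-15 (Wed); 2012-03-26 (Mon); 2012-04-14 (Sat); 2012-06-11 (Mon).
5 of the 7 holidays fall on weekdays; the rest are weekends and were already excluded.
Business days: 309 − 5 = 304.

304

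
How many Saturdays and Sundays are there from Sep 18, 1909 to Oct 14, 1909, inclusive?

Sep 18, 1909 is a Saturday.
From Sep 18, 1909 to Oct 14, 1909 is 27 days inclusive.
27 = 7 × 3 + 6, so there are 3 full weeks plus 6 extra days.
Each full week contributes 2 weekend days (Sat, Sun): 3 × 2 = 6.
The 6 extra days are Saturday, Sunday, Monday, Tuesday, Wednesday, Thursday — 2 of them qualify.
Total: 6 + 2 = 8.

8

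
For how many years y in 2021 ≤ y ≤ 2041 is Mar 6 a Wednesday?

3

Day of week of March 6 in each year:
2021: Sat, 2022: Sun, 2023: Mon, 2024: Wed ✓, 2025: Thu, 2026: Fri, 2027: Sat, 2028: Mon, 2029: Tue, 2030: Wed ✓, 2031: Thu, 2032: Sat, 2033: Sun, 2034: Mon, 2035: Tue, 2036: Thu, 2037: Fri, 2038: Sat, 2039: Sun, 2040: Tue, 2041: Wed ✓
Wednesdays: 2024, 2030, 2041.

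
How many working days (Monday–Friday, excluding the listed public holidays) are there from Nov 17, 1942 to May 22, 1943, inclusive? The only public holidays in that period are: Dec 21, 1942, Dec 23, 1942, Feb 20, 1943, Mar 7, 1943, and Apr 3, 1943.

132 working days

Nov 17, 1942 is a Tuesday.
The range spans 187 days (inclusive of both endpoints).
187 = 7 × 26 + 5, so there are 26 full weeks plus 5 extra days.
Each full week contributes 5 weekdays (Mon–Fri): 26 × 5 = 130.
The 5 extra days are Tuesday, Wednesday, Thursday, Friday, Saturday — 4 of them qualify.
Total: 130 + 4 = 134.
Holidays: Dec 21, 1942 (Mon); Dec 23, 1942 (Wed); Feb 20, 1943 (Sat); Mar 7, 1943 (Sun); Apr 3, 1943 (Sat).
2 of the 5 holidays fall on weekdays; the rest are weekends and were already excluded.
Business days: 134 − 2 = 132.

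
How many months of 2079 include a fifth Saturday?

4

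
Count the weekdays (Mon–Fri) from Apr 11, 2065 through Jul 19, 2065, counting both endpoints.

Apr 11, 2065 is a Saturday.
That's 100 days from start to end, counting both.
100 = 7 × 14 + 2, so there are 14 full weeks plus 2 extra days.
Each full week contributes 5 weekdays (Mon–Fri): 14 × 5 = 70.
The 2 extra days are Sat, Sun — none qualify.
Total: 70 + 0 = 70.

70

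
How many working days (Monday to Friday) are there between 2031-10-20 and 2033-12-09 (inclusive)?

560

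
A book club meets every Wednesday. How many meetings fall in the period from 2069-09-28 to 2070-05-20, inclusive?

2069-09-28 is a Saturday.
From 2069-09-28 to 2070-05-20 is 235 days inclusive.
235 = 7 × 33 + 4, so there are 33 full weeks plus 4 extra days.
Each full week contributes one Wednesday: 33 so far.
The 4 extra days are Saturday, Sunday, Monday, Tuesday — none qualify.
Total: 33 + 0 = 33.

33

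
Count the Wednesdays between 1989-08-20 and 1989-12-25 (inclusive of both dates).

18 Wednesdays

1989-08-20 is a Sunday.
From 1989-08-20 to 1989-12-25 is 128 days inclusive.
128 = 7 × 18 + 2, so there are 18 full weeks plus 2 extra days.
Each full week contributes one Wednesday: 18 so far.
The 2 extra days are Sun, Mon — none qualify.
Total: 18 + 0 = 18.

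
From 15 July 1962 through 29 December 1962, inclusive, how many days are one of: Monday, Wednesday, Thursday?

15 July 1962 is a Sunday.
That's 168 days from start to end, counting both.
168 = 7 × 24, so the span is exactly 24 full weeks.
Each full week contributes 3 days from the set (Mon, Wed, Thu): 24 × 3 = 72.
Total: 72.

72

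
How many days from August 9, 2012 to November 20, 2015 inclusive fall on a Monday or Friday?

August 9, 2012 is a Thursday.
From August 9, 2012 to November 20, 2015 is 1199 days inclusive.
1199 = 7 × 171 + 2, so there are 171 full weeks plus 2 extra days.
Each full week contributes 2 days from the set (Mon, Fri): 171 × 2 = 342.
The 2 extra days are Thursday, Friday — 1 of them qualifies.
Total: 342 + 1 = 343.

343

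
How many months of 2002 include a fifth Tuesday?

A month has five Tuesdays exactly when Tuesday falls within its first (length − 28) days.
Jan: 31 days, starts Tue → 5 of Tue, Wed, Thu ✓
Feb: 28 days, starts Fri → 5 of (none)
Mar: 31 days, starts Fri → 5 of Fri, Sat, Sun
Apr: 30 days, starts Mon → 5 of Mon, Tue ✓
May: 31 days, starts Wed → 5 of Wed, Thu, Fri
Jun: 30 days, starts Sat → 5 of Sat, Sun
Jul: 31 days, starts Mon → 5 of Mon, Tue, Wed ✓
Aug: 31 days, starts Thu → 5 of Thu, Fri, Sat
Sep: 30 days, starts Sun → 5 of Sun, Mon
Oct: 31 days, starts Tue → 5 of Tue, Wed, Thu ✓
Nov: 30 days, starts Fri → 5 of Fri, Sat
Dec: 31 days, starts Sun → 5 of Sun, Mon, Tue ✓
Months with five Tuesdays: Jan, Apr, Jul, Oct, Dec.

5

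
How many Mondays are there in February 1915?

4

February 1, 1915 is a Monday.
From February 1, 1915 to February 28, 1915 is 28 days inclusive.
28 = 7 × 4, so the span is exactly 4 full weeks.
Each full week contributes one Monday: 4 so far.
Total: 4.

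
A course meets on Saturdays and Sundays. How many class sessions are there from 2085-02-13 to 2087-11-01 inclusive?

283

2085-02-13 is a Tuesday.
The range spans 992 days (inclusive of both endpoints).
992 = 7 × 141 + 5, so there are 141 full weeks plus 5 extra days.
Each full week contributes 2 days from the set (Sat, Sun): 141 × 2 = 282.
The 5 extra days are Tue, Wed, Thu, Fri, Sat — 1 of them qualifies.
Total: 282 + 1 = 283.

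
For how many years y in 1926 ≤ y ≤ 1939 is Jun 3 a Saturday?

2

Day of week of June 3 in each year:
1926: Thu, 1927: Fri, 1928: Sun, 1929: Mon, 1930: Tue, 1931: Wed, 1932: Fri, 1933: Sat ✓, 1934: Sun, 1935: Mon, 1936: Wed, 1937: Thu, 1938: Fri, 1939: Sat ✓
Saturdays: 1933, 1939.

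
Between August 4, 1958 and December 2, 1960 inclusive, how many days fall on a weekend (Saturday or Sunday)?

August 4, 1958 is a Monday.
That's 852 days from start to end, counting both.
852 = 7 × 121 + 5, so there are 121 full weeks plus 5 extra days.
Each full week contributes 2 weekend days (Sat, Sun): 121 × 2 = 242.
The 5 extra days are Mon, Tue, Wed, Thu, Fri — none qualify.
Total: 242 + 0 = 242.

242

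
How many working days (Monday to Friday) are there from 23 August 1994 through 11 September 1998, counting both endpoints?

1059 weekdays

23 August 1994 is a Tuesday.
That's 1481 days from start to end, counting both.
1481 = 7 × 211 + 4, so there are 211 full weeks plus 4 extra days.
Each full week contributes 5 weekdays (Mon–Fri): 211 × 5 = 1055.
The 4 extra days are Tuesday, Wednesday, Thursday, Friday — 4 of them qualify.
Total: 1055 + 4 = 1059.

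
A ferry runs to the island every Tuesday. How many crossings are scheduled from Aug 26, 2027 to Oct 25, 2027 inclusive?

8 Tuesdays

Aug 26, 2027 is a Thursday.
From Aug 26, 2027 to Oct 25, 2027 is 61 days inclusive.
61 = 7 × 8 + 5, so there are 8 full weeks plus 5 extra days.
Each full week contributes one Tuesday: 8 so far.
The 5 extra days are Thu, Fri, Sat, Sun, Mon — none qualify.
Total: 8 + 0 = 8.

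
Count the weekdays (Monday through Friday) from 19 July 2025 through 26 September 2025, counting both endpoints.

50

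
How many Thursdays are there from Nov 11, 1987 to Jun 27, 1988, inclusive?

33 Thursdays

Nov 11, 1987 is a Wednesday.
That's 230 days from start to end, counting both.
230 = 7 × 32 + 6, so there are 32 full weeks plus 6 extra days.
Each full week contributes one Thursday: 32 so far.
The 6 extra days are Wed, Thu, Fri, Sat, Sun, Mon — 1 of them qualifies.
Total: 32 + 1 = 33.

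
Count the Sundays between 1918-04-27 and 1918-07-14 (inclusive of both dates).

1918-04-27 is a Saturday.
From 1918-04-27 to 1918-07-14 is 79 days inclusive.
79 = 7 × 11 + 2, so there are 11 full weeks plus 2 extra days.
Each full week contributes one Sunday: 11 so far.
The 2 extra days are Saturday, Sunday — 1 of them qualifies.
Total: 11 + 1 = 12.

12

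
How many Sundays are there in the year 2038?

Jan 1, 2038 is a Friday.
That's 365 days from start to end, counting both.
365 = 7 × 52 + 1, so there are 52 full weeks plus 1 extra day.
Each full week contributes one Sunday: 52 so far.
The 1 extra day is Fri — none qualify.
Total: 52 + 0 = 52.

52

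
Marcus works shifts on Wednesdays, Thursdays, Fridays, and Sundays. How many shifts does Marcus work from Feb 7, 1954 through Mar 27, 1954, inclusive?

28

Feb 7, 1954 is a Sunday.
The range spans 49 days (inclusive of both endpoints).
49 = 7 × 7, so the span is exactly 7 full weeks.
Each full week contributes 4 days from the set (Wed, Thu, Fri, Sun): 7 × 4 = 28.
Total: 28.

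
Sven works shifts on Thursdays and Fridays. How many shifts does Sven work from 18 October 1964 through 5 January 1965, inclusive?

22

18 October 1964 is a Sunday.
From 18 October 1964 to 5 January 1965 is 80 days inclusive.
80 = 7 × 11 + 3, so there are 11 full weeks plus 3 extra days.
Each full week contributes 2 days from the set (Thu, Fri): 11 × 2 = 22.
The 3 extra days are Sun, Mon, Tue — none qualify.
Total: 22 + 0 = 22.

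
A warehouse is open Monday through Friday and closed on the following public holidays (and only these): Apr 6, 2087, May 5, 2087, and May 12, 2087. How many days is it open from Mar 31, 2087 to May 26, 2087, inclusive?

Mar 31, 2087 is a Monday.
From Mar 31, 2087 to May 26, 2087 is 57 days inclusive.
57 = 7 × 8 + 1, so there are 8 full weeks plus 1 extra day.
Each full week contributes 5 weekdays (Mon–Fri): 8 × 5 = 40.
The 1 extra day is Monday — 1 of them qualifies.
Total: 40 + 1 = 41.
Holidays: Apr 6, 2087 (Sun); May 5, 2087 (Mon); May 12, 2087 (Mon).
2 of the 3 holidays fall on weekdays; the rest are weekends and were already excluded.
Business days: 41 − 2 = 39.

39 working days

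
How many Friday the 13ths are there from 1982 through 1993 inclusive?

21

Friday-the-13ths by year:
1982: Aug
1983: May
1984: Jan, Apr, Jul
1985: Sep, Dec
1986: Jun
1987: Feb, Mar, Nov
1988: May
1989: Jan, Oct
1990: Apr, Jul
1991: Sep, Dec
1992: Mar, Nov
1993: Aug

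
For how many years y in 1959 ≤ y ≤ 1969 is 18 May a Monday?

2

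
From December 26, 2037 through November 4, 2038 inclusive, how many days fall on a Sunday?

45

December 26, 2037 is a Saturday.
That's 314 days from start to end, counting both.
314 = 7 × 44 + 6, so there are 44 full weeks plus 6 extra days.
Each full week contributes one Sunday: 44 so far.
The 6 extra days are Sat, Sun, Mon, Tue, Wed, Thu — 1 of them qualifies.
Total: 44 + 1 = 45.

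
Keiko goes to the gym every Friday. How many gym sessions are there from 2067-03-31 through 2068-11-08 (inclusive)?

2067-03-31 is a Thursday.
That's 589 days from start to end, counting both.
589 = 7 × 84 + 1, so there are 84 full weeks plus 1 extra day.
Each full week contributes one Friday: 84 so far.
The 1 extra day is Thursday — none qualify.
Total: 84 + 0 = 84.

84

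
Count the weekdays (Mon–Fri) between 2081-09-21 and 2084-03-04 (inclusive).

2081-09-21 is a Sunday.
From 2081-09-21 to 2084-03-04 is 896 days inclusive.
896 = 7 × 128, so the span is exactly 128 full weeks.
Each full week contributes 5 weekdays (Mon–Fri): 128 × 5 = 640.

640 weekdays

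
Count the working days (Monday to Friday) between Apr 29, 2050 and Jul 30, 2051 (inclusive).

Apr 29, 2050 is a Friday.
From Apr 29, 2050 to Jul 30, 2051 is 458 days inclusive.
458 = 7 × 65 + 3, so there are 65 full weeks plus 3 extra days.
Each full week contributes 5 weekdays (Mon–Fri): 65 × 5 = 325.
The 3 extra days are Fri, Sat, Sun — 1 of them qualifies.
Total: 325 + 1 = 326.

326 weekdays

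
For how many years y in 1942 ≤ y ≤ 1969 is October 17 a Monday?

4

Day of week of October 17 in each year:
1942: Sat, 1943: Sun, 1944: Tue, 1945: Wed, 1946: Thu, 1947: Fri, 1948: Sun, 1949: Mon ✓, 1950: Tue, 1951: Wed, 1952: Fri, 1953: Sat, 1954: Sun, 1955: Mon ✓, 1956: Wed, 1957: Thu, 1958: Fri, 1959: Sat, 1960: Mon ✓, 1961: Tue, 1962: Wed, 1963: Thu, 1964: Sat, 1965: Sun, 1966: Mon ✓, 1967: Tue, 1968: Thu, 1969: Fri
Mondays: 1949, 1955, 1960, 1966.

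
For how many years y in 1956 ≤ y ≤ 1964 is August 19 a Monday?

Day of week of August 19 in each year:
1956: Sun, 1957: Mon ✓, 1958: Tue, 1959: Wed, 1960: Fri, 1961: Sat, 1962: Sun, 1963: Mon ✓, 1964: Wed
Mondays: 1957, 1963.

2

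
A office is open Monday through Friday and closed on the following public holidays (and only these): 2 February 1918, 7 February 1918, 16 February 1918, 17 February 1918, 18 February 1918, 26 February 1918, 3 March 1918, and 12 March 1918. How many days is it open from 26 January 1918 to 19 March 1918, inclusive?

26 January 1918 is a Saturday.
The range spans 53 days (inclusive of both endpoints).
53 = 7 × 7 + 4, so there are 7 full weeks plus 4 extra days.
Each full week contributes 5 weekdays (Mon–Fri): 7 × 5 = 35.
The 4 extra days are Sat, Sun, Mon, Tue — 2 of them qualify.
Total: 35 + 2 = 37.
Holidays: 2 February 1918 (Sat); 7 February 1918 (Thu); 16 February 1918 (Sat); 17 February 1918 (Sun); 18 February 1918 (Mon); 26 February 1918 (Tue); 3 March 1918 (Sun); 12 March 1918 (Tue).
4 of the 8 holidays fall on weekdays; the rest are weekends and were already excluded.
Business days: 37 − 4 = 33.

33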